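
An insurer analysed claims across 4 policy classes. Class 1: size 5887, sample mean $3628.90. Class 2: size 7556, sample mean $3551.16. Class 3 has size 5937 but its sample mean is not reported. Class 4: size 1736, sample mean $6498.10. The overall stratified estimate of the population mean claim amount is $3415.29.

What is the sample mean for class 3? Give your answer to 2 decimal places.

2129.13

N = 5887 + 7556 + 5937 + 1736 = 21116.
Overall total = μ·N = 3415.29·21116 = 72117263.64.
Subtract the known strata: 5887·3628.90 + 7556·3551.16 + 1736·6498.10 = 59476600.86.
Remaining total for class 3: 72117263.64 − 59476600.86 = 12640662.78.
Divide by its size: 12640662.78 / 5937 = 2129.1330... → 2129.13.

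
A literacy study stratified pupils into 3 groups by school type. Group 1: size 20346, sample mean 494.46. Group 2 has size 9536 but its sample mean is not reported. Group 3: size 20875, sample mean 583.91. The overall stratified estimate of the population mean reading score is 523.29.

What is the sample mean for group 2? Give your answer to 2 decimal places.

Σ Nₕx̄ₕ = N·μ, so 9536·x̄_2 = 50757·523.29 − (20346·494.46 + 20875·583.91).
= 26560630.53 − 22249404.41 = 4311226.12.
x̄_2 = 4311226.12 / 9536 = 452.1001... → 452.10.

452.10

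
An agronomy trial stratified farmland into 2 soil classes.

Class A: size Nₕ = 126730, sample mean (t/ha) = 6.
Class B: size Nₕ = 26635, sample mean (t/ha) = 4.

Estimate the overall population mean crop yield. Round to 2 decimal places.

N = 153365; weights Wₕ = Nₕ/N = (0.8263, 0.1737).
x̄_st = Σ Wₕ·x̄ₕ = 0.8263·6 + 0.1737·4 ≈ 5.6527...
→ 5.65.

5.65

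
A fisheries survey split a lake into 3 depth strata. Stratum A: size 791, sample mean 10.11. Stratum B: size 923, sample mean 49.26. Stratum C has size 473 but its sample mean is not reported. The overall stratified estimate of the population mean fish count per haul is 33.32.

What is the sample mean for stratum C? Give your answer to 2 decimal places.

N = 791 + 923 + 473 = 2187.
Overall total = μ·N = 33.32·2187 = 72870.84.
Subtract the known strata: 791·10.11 + 923·49.26 = 53463.99.
Remaining total for stratum C: 72870.84 − 53463.99 = 19406.85.
Divide by its size: 19406.85 / 473 = 41.0293... → 41.03.

41.03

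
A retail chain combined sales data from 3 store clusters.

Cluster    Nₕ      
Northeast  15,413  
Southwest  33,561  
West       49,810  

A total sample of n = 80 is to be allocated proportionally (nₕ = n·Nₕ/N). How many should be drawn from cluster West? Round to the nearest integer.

N = 15413 + 33561 + 49810 = 98784.
n_West = 80·49810/98784 = 40.339... → 40.

40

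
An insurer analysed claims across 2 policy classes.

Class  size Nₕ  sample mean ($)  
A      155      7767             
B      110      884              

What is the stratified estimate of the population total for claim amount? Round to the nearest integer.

Estimate total by summing Nₕ·x̄ₕ over strata.
155·7767 + 110·884 = 1203885 + 97240 = 1301125.

1301125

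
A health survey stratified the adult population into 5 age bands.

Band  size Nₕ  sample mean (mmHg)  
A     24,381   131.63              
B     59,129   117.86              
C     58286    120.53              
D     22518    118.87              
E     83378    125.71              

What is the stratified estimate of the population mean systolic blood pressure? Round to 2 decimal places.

122.58

N = 24381 + 59129 + 58286 + 22518 + 83378 = 247692.
The stratified mean weights each stratum mean by its population share Nₕ/N.
Σ Nₕx̄ₕ = 24381·131.63 + 59129·117.86 + 58286·120.53 + 22518·118.87 + 83378·125.71 = 3209271.03 + 6968943.94 + 7025211.58 + 2676714.66 + 10481448.38 = 30361589.59.
Divide by N: 30361589.59 / 247692 = 122.5780... → 122.58.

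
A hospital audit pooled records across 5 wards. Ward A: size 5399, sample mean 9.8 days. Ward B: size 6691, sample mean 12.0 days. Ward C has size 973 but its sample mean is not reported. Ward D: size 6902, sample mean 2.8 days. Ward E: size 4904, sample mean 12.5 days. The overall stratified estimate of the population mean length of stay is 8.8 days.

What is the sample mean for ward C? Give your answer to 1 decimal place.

5.2

Σ Nₕx̄ₕ = N·μ, so 973·x̄_C = 24869·8.8 − (5399·9.8 + 6691·12.0 + 6902·2.8 + 4904·12.5).
= 218847.2 − 213827.8 = 5019.4.
x̄_C = 5019.4 / 973 = 5.159... → 5.2.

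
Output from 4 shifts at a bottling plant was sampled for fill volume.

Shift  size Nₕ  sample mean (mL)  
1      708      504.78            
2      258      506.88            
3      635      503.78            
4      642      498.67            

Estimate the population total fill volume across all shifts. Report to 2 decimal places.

1128205.72

Estimate total by summing Nₕ·x̄ₕ over strata.
708·504.78 + 258·506.88 + 635·503.78 + 642·498.67 = 357384.24 + 130775.04 + 319900.3 + 320146.14 = 1128205.72.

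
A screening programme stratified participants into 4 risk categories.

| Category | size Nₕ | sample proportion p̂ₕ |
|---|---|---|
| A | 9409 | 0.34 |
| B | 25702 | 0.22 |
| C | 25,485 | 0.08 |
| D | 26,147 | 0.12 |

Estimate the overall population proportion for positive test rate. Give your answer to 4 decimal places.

Wₕ = Nₕ/N with N = 86743: 0.1085, 0.2963, 0.2938, 0.3014.
p̂_st = 0.1085·0.34 + 0.2963·0.22 + 0.2938·0.08 + 0.3014·0.12 ≈ 0.161741... → 0.1617.

0.1617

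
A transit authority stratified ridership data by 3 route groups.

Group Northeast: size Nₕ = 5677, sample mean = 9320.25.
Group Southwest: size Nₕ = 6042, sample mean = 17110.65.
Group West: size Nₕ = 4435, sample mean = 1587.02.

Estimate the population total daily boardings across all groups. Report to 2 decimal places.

163332040.25

Estimate total by summing Nₕ·x̄ₕ over strata.
5677·9320.25 + 6042·17110.65 + 4435·1587.02 = 52911059.25 + 103382547.3 + 7038433.7 = 163332040.25.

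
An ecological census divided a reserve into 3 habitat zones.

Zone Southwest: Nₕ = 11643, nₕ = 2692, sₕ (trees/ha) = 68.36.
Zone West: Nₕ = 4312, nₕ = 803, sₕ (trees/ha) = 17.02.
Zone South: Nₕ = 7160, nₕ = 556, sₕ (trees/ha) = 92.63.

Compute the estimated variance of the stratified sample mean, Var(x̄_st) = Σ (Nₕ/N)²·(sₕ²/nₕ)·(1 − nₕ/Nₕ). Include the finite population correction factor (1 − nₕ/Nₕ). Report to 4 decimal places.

N = 23115. Term for each stratum: Wₕ²sₕ²/nₕ·(1−nₕ/Nₕ).
Var(x̄_st) = 0.3385928 + 0.0102159 + 1.3657174 = 1.7145261 → 1.7145.

1.7145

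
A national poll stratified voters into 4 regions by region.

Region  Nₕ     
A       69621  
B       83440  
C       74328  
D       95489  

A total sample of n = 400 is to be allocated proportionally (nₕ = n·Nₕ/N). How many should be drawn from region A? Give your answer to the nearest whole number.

N = 69621 + 83440 + 74328 + 95489 = 322878.
n_A = 400·69621/322878 = 86.251... → 86.

86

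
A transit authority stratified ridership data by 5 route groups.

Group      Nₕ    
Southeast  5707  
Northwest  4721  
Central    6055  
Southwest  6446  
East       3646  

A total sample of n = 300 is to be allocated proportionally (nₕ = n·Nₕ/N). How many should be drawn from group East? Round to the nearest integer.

N = 5707 + 4721 + 6055 + 6446 + 3646 = 26575.
n_East = 300·3646/26575 = 41.159... → 41.

41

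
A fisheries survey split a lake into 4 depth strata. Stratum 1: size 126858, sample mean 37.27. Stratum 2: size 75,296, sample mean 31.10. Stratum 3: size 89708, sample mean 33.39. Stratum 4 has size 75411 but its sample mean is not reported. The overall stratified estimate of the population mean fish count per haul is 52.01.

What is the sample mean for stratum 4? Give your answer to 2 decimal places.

N = 126858 + 75296 + 89708 + 75411 = 367273.
Overall total = μ·N = 52.01·367273 = 19101868.73.
Subtract the known strata: 126858·37.27 + 75296·31.10 + 89708·33.39 = 10065053.38.
Remaining total for stratum 4: 19101868.73 − 10065053.38 = 9036815.35.
Divide by its size: 9036815.35 / 75411 = 119.8342... → 119.83.

119.83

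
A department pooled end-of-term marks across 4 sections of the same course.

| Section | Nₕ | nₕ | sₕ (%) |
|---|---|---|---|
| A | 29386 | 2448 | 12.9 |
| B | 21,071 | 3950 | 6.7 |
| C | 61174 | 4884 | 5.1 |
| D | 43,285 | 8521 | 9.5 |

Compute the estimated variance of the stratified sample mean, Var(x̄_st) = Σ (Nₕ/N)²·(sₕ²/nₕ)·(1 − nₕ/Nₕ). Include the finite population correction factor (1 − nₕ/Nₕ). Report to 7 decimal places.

N = 154916. Term for each stratum: Wₕ²sₕ²/nₕ·(1−nₕ/Nₕ).
Var(x̄_st) = 0.0022422358 + 0.0001708340 + 0.0007641353 + 0.0006640966 = 0.0038413017 → 0.0038413.

0.0038413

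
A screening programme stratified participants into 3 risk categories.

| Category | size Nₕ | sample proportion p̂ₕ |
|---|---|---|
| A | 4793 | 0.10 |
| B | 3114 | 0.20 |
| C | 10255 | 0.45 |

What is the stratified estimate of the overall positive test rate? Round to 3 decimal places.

0.315

Wₕ = Nₕ/N with N = 18162: 0.2639, 0.1715, 0.5646.
p̂_st = 0.2639·0.10 + 0.1715·0.20 + 0.5646·0.45 ≈ 0.31477... → 0.315.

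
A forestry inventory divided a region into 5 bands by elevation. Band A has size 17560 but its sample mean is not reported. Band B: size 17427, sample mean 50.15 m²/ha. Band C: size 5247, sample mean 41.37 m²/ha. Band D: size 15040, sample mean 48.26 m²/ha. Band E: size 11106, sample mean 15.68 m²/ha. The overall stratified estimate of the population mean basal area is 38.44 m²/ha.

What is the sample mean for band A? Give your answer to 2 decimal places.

Σ Nₕx̄ₕ = N·μ, so 17560·x̄_A = 66380·38.44 − (17427·50.15 + 5247·41.37 + 15040·48.26 + 11106·15.68).
= 2551647.2 − 1991004.92 = 560642.28.
x̄_A = 560642.28 / 17560 = 31.9272... → 31.93.

31.93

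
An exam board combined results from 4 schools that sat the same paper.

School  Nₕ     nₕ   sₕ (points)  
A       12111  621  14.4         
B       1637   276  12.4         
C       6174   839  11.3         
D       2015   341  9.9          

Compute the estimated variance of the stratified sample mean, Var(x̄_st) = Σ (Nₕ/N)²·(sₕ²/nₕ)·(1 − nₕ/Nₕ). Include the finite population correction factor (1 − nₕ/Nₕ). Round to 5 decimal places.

0.11157

N = 21937; Wₕ = Nₕ/N.
school A: (12111/21937)²·14.4²/621·(1 − 621/12111) = 0.09655593
school B: (1637/21937)²·12.4²/276·(1 − 276/1637) = 0.00257921
school C: (6174/21937)²·11.3²/839·(1 − 839/6174) = 0.01041697
school D: (2015/21937)²·9.9²/341·(1 − 341/2015) = 0.00201461
Sum = 0.11156673 → 0.11157.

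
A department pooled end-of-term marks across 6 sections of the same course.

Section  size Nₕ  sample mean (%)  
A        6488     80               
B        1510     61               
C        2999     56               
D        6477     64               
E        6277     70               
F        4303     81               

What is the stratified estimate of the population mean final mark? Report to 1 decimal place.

x̄_st = (Σ Nₕx̄ₕ) / (Σ Nₕ) = (6488·80 + 1510·61 + 2999·56 + 6477·64 + 6277·70 + 4303·81) / 28054
= 1981555 / 28054 = 70.634... → 70.6.

70.6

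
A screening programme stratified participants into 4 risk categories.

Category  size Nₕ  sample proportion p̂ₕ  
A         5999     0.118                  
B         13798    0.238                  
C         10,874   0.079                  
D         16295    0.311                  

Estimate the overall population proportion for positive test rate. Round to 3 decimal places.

N = 5999 + 13798 + 10874 + 16295 = 46966.
Overall proportion = Σ (Nₕ/N)·p̂ₕ.
Σ Nₕp̂ₕ = 707.882 + 3283.924 + 859.046 + 5067.745 = 9918.597.
9918.597 / 46966 = 0.21119... → 0.211.

0.211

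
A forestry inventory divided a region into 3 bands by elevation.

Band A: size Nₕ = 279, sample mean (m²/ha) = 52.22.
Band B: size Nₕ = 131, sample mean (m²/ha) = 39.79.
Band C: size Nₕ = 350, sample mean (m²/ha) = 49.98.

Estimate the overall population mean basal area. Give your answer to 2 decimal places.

49.05

x̄_st = (Σ Nₕx̄ₕ) / (Σ Nₕ) = (279·52.22 + 131·39.79 + 350·49.98) / 760
= 37274.87 / 760 = 49.0459... → 49.05.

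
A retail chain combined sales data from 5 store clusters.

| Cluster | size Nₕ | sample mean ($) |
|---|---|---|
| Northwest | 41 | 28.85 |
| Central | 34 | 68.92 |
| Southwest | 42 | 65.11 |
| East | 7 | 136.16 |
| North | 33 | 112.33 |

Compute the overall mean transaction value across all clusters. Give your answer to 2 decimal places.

69.56

N = 41 + 34 + 42 + 7 + 33 = 157.
Weight each subgroup mean by Nₕ/N and sum.
Σ Nₕx̄ₕ = 41·28.85 + 34·68.92 + 42·65.11 + 7·136.16 + 33·112.33 = 1182.85 + 2343.28 + 2734.62 + 953.12 + 3706.89 = 10920.76.
Divide by N: 10920.76 / 157 = 69.5590... → 69.56.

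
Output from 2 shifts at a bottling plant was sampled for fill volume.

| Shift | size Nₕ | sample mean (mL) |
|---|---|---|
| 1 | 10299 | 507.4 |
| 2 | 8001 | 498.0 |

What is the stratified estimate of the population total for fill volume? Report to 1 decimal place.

9210210.6

1: 10299·507.4 = 5225712.6
2: 8001·498.0 = 3984498
τ̂ = Σ Nₕx̄ₕ = 9210210.6.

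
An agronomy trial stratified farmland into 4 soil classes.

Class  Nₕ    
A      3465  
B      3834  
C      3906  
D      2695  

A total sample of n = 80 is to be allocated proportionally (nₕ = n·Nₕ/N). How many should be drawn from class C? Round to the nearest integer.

22

N = 3465 + 3834 + 3906 + 2695 = 13900.
n_C = 80·3906/13900 = 22.481... → 22.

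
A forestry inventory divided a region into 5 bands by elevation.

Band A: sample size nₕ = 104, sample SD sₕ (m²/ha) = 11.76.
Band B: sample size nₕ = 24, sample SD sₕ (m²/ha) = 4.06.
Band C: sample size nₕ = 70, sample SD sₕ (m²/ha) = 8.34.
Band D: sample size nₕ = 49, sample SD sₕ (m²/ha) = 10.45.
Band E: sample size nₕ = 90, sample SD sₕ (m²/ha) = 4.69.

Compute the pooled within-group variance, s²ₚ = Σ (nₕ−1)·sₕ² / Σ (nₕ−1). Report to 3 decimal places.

Degrees of freedom: 103 + 23 + 69 + 48 + 89 = 332.
Σ(nₕ−1)sₕ² = 103·138.2976 + 23·16.4836 + 69·69.5556 + 48·109.2025 + 89·21.9961 = 26622.4849.
s²ₚ = 26622.4849 / 332 = 80.18821... → 80.188.

80.188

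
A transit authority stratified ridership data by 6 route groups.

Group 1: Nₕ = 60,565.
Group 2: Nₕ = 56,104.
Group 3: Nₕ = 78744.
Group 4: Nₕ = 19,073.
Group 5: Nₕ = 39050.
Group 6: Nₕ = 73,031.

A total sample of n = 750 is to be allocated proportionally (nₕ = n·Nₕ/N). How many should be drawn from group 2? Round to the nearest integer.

Share of group 2 = 56104/326567 = 0.17180.
Allocate 750 × 0.17180 = 128.850... → 129.

129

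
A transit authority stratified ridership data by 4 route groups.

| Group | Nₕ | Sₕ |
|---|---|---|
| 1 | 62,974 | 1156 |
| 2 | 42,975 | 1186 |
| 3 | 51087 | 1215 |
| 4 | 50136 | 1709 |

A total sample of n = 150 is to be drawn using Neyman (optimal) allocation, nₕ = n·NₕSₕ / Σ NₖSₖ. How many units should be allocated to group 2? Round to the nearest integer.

28

1: NₕSₕ = 62974·1156 = 72797944
2: NₕSₕ = 42975·1186 = 50968350
3: NₕSₕ = 51087·1215 = 62070705
4: NₕSₕ = 50136·1709 = 85682424
Σ NₕSₕ = 271519423.
n_2 = 150·50968350/271519423 = 28.157... → 28.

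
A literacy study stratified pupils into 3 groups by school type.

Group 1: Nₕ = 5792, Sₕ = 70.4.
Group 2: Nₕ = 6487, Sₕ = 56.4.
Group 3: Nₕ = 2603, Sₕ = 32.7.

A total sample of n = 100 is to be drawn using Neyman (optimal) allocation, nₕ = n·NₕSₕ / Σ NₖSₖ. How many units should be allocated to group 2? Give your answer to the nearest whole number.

1: NₕSₕ = 5792·70.4 = 407756.8
2: NₕSₕ = 6487·56.4 = 365866.8
3: NₕSₕ = 2603·32.7 = 85118.1
Σ NₕSₕ = 858741.7.
n_2 = 100·365866.8/858741.7 = 42.605... → 43.

43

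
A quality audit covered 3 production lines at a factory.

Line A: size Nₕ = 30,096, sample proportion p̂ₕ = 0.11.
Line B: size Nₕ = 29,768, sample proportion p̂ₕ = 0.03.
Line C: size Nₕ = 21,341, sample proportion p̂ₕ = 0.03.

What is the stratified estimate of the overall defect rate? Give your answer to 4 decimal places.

0.0596

Wₕ = Nₕ/N with N = 81205: 0.3706, 0.3666, 0.2628.
p̂_st = 0.3706·0.11 + 0.3666·0.03 + 0.2628·0.03 ≈ 0.059649... → 0.0596.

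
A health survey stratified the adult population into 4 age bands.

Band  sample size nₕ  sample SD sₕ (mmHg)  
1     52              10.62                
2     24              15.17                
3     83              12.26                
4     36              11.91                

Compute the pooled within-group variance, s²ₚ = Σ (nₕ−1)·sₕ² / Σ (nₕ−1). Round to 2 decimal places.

1: (52−1)·10.62² = 51·112.7844 = 5752.0044
2: (24−1)·15.17² = 23·230.1289 = 5292.9647
3: (83−1)·12.26² = 82·150.3076 = 12325.2232
4: (36−1)·11.91² = 35·141.8481 = 4964.6835
Numerator = 28334.8758; denominator = Σ(nₕ−1) = 191.
s²ₚ = 28334.8758/191 = 148.3501... → 148.35.

148.35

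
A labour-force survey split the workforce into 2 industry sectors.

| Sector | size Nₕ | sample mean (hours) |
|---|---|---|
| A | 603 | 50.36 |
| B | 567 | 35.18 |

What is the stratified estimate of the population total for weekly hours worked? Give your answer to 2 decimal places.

A: 603·50.36 = 30367.08
B: 567·35.18 = 19947.06
τ̂ = Σ Nₕx̄ₕ = 50314.14.

50314.14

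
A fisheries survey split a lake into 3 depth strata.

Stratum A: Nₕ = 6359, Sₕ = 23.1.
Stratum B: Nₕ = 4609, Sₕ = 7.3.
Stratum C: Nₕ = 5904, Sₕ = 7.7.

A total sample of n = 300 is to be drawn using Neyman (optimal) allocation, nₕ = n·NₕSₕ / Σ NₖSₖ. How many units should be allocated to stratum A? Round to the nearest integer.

195

Σ NₕSₕ = 6359·23.1 + 4609·7.3 + 5904·7.7 = 225999.4.
Share for A: 146892.9/225999.4 = 0.64997.
n_A = 300 × 0.64997 = 194.991... → 195.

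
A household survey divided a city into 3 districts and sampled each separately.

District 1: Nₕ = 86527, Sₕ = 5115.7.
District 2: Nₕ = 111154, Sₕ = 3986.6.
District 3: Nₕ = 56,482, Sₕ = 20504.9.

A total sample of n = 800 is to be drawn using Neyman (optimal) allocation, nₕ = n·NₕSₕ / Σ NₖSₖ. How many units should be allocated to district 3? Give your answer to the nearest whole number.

Σ NₕSₕ = 86527·5115.7 + 111154·3986.6 + 56482·20504.9 = 2043930472.1.
Share for 3: 1158157761.8/2043930472.1 = 0.56663.
n_3 = 800 × 0.56663 = 453.306... → 453.

453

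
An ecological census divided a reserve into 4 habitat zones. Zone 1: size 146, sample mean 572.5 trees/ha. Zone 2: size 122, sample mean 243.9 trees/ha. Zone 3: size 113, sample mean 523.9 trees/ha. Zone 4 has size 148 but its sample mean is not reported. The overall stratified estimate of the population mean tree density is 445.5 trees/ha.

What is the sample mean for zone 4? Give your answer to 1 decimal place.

426.5

N = 146 + 122 + 113 + 148 = 529.
Overall total = μ·N = 445.5·529 = 235669.5.
Subtract the known strata: 146·572.5 + 122·243.9 + 113·523.9 = 172541.5.
Remaining total for zone 4: 235669.5 − 172541.5 = 63128.
Divide by its size: 63128 / 148 = 426.541... → 426.5.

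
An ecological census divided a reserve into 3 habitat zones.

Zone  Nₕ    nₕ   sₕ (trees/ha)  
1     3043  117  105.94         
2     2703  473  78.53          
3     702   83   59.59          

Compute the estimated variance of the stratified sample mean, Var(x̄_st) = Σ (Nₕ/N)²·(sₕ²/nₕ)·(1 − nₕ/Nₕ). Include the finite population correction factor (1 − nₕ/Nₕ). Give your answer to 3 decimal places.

22.880

N = 6448; Wₕ = Nₕ/N.
zone 1: (3043/6448)²·105.94²/117·(1 − 117/3043) = 20.542831
zone 2: (2703/6448)²·78.53²/473·(1 − 473/2703) = 1.890214
zone 3: (702/6448)²·59.59²/83·(1 − 83/702) = 0.447143
Sum = 22.880188 → 22.880.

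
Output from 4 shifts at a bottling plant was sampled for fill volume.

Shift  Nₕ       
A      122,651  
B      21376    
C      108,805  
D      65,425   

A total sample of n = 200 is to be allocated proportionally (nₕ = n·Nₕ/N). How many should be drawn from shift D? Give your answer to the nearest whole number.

41

N = 122651 + 21376 + 108805 + 65425 = 318257.
n_D = 200·65425/318257 = 41.115... → 41.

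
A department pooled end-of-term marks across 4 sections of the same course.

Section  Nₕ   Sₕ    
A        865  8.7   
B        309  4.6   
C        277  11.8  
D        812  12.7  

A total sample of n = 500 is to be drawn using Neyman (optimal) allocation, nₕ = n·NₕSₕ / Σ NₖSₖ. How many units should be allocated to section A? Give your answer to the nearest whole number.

A: NₕSₕ = 865·8.7 = 7525.5
B: NₕSₕ = 309·4.6 = 1421.4
C: NₕSₕ = 277·11.8 = 3268.6
D: NₕSₕ = 812·12.7 = 10312.4
Σ NₕSₕ = 22527.9.
n_A = 500·7525.5/22527.9 = 167.026... → 167.

167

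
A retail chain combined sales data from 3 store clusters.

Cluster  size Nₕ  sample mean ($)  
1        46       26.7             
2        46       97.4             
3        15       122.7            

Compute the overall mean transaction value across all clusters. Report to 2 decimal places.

N = 46 + 46 + 15 = 107.
Weight each subgroup mean by Nₕ/N and sum.
Σ Nₕx̄ₕ = 46·26.7 + 46·97.4 + 15·122.7 = 1228.2 + 4480.4 + 1840.5 = 7549.1.
Divide by N: 7549.1 / 107 = 70.5523... → 70.55.

70.55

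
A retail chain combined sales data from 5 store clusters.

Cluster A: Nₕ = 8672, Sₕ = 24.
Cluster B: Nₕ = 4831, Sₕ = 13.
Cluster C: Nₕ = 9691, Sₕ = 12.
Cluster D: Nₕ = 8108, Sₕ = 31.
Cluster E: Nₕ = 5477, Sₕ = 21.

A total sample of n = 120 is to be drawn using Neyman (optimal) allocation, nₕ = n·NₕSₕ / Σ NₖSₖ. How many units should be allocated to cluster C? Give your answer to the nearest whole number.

A: NₕSₕ = 8672·24 = 208128
B: NₕSₕ = 4831·13 = 62803
C: NₕSₕ = 9691·12 = 116292
D: NₕSₕ = 8108·31 = 251348
E: NₕSₕ = 5477·21 = 115017
Σ NₕSₕ = 753588.
n_C = 120·116292/753588 = 18.518... → 19.

19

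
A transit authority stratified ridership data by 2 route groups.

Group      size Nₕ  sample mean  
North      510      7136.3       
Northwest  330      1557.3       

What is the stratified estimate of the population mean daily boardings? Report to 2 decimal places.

4944.55

x̄_st = (Σ Nₕx̄ₕ) / (Σ Nₕ) = (510·7136.3 + 330·1557.3) / 840
= 4153422 / 840 = 4944.55 → 4944.55.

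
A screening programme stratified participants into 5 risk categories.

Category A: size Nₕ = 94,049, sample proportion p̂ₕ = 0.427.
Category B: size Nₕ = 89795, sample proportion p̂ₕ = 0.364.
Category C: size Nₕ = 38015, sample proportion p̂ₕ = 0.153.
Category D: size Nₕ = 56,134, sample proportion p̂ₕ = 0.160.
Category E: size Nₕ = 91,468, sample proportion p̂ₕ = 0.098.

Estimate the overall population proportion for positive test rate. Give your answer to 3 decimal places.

0.261

Wₕ = Nₕ/N with N = 369461: 0.2546, 0.2430, 0.1029, 0.1519, 0.2476.
p̂_st = 0.2546·0.427 + 0.2430·0.364 + 0.1029·0.153 + 0.1519·0.160 + 0.2476·0.098 ≈ 0.26148... → 0.261.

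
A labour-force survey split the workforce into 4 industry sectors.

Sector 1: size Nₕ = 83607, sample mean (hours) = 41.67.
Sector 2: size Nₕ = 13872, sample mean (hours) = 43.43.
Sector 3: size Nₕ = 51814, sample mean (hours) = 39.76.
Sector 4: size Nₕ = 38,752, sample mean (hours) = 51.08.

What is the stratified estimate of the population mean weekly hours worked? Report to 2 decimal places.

43.21

N = 188045; weights Wₕ = Nₕ/N = (0.4446, 0.0738, 0.2755, 0.2061).
x̄_st = Σ Wₕ·x̄ₕ = 0.4446·41.67 + 0.0738·43.43 + 0.2755·39.76 + 0.2061·51.08 ≈ 43.2127...
→ 43.21.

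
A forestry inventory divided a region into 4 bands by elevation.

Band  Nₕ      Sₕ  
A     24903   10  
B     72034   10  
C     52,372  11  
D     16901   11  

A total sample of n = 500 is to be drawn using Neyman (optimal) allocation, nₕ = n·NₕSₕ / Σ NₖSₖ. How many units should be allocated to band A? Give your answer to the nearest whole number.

72

Σ NₕSₕ = 24903·10 + 72034·10 + 52372·11 + 16901·11 = 1731373.
Share for A: 249030/1731373 = 0.14383.
n_A = 500 × 0.14383 = 71.917... → 72.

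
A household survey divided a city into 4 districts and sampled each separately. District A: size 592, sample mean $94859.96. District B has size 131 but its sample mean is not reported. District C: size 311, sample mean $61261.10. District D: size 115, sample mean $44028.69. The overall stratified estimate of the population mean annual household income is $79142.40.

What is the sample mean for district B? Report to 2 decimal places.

Σ Nₕx̄ₕ = N·μ, so 131·x̄_B = 1149·79142.40 − (592·94859.96 + 311·61261.10 + 115·44028.69).
= 90934617.6 − 80272597.77 = 10662019.83.
x̄_B = 10662019.83 / 131 = 81389.4644... → 81389.46.

81389.46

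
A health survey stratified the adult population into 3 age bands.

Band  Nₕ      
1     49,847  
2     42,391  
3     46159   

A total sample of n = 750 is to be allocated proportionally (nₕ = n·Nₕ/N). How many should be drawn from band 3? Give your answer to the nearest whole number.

250

N = 49847 + 42391 + 46159 = 138397.
n_3 = 750·46159/138397 = 250.145... → 250.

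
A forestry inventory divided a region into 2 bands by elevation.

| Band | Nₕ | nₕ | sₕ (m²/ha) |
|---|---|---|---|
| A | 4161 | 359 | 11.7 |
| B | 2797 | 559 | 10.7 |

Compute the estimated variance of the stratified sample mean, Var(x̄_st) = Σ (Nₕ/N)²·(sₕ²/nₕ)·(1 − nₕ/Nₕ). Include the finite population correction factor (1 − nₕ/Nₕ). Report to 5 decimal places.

N = 6958. Term for each stratum: Wₕ²sₕ²/nₕ·(1−nₕ/Nₕ).
Var(x̄_st) = 0.12460006 + 0.02648131 = 0.15108137 → 0.15108.

0.15108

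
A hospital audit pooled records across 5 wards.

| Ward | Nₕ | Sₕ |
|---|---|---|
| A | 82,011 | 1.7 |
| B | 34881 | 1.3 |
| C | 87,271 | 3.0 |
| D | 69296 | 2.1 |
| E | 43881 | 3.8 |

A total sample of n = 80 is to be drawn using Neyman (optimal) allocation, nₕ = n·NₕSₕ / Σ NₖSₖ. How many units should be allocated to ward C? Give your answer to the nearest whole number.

A: NₕSₕ = 82011·1.7 = 139418.7
B: NₕSₕ = 34881·1.3 = 45345.3
C: NₕSₕ = 87271·3.0 = 261813
D: NₕSₕ = 69296·2.1 = 145521.6
E: NₕSₕ = 43881·3.8 = 166747.8
Σ NₕSₕ = 758846.4.
n_C = 80·261813/758846.4 = 27.601... → 28.

28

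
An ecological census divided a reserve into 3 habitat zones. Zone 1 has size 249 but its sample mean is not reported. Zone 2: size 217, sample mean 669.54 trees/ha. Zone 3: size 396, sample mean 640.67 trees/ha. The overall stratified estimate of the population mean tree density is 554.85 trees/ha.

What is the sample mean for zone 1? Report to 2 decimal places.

Σ Nₕx̄ₕ = N·μ, so 249·x̄_1 = 862·554.85 − (217·669.54 + 396·640.67).
= 478280.7 − 398995.5 = 79285.2.
x̄_1 = 79285.2 / 249 = 318.4145... → 318.41.

318.41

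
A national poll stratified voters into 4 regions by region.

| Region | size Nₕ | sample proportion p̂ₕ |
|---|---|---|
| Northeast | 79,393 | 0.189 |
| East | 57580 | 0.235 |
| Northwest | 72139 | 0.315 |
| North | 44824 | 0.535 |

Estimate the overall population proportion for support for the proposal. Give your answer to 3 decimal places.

N = 79393 + 57580 + 72139 + 44824 = 253936.
Overall proportion = Σ (Nₕ/N)·p̂ₕ.
Σ Nₕp̂ₕ = 15005.277 + 13531.3 + 22723.785 + 23980.84 = 75241.202.
75241.202 / 253936 = 0.29630... → 0.296.

0.296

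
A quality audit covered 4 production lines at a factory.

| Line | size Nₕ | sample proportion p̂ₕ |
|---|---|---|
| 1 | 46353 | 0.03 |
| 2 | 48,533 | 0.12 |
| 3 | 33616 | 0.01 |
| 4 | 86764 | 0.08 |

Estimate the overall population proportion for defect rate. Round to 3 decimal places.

Wₕ = Nₕ/N with N = 215266: 0.2153, 0.2255, 0.1562, 0.4031.
p̂_st = 0.2153·0.03 + 0.2255·0.12 + 0.1562·0.01 + 0.4031·0.08 ≈ 0.06732... → 0.067.

0.067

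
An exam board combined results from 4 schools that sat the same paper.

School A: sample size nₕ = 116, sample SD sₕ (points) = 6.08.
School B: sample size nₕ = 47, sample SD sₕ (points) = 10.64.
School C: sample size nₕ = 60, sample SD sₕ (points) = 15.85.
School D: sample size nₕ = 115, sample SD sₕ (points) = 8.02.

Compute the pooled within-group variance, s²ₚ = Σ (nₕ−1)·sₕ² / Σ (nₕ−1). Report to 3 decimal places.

94.651

A: (116−1)·6.08² = 115·36.9664 = 4251.136
B: (47−1)·10.64² = 46·113.2096 = 5207.6416
C: (60−1)·15.85² = 59·251.2225 = 14822.1275
D: (115−1)·8.02² = 114·64.3204 = 7332.5256
Numerator = 31613.4307; denominator = Σ(nₕ−1) = 334.
s²ₚ = 31613.4307/334 = 94.65099... → 94.651.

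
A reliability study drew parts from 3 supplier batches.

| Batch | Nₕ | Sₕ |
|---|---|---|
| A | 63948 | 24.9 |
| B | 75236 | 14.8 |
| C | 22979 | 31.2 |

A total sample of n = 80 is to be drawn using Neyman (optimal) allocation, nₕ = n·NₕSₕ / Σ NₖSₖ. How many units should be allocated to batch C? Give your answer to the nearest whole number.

A: NₕSₕ = 63948·24.9 = 1592305.2
B: NₕSₕ = 75236·14.8 = 1113492.8
C: NₕSₕ = 22979·31.2 = 716944.8
Σ NₕSₕ = 3422742.8.
n_C = 80·716944.8/3422742.8 = 16.757... → 17.

17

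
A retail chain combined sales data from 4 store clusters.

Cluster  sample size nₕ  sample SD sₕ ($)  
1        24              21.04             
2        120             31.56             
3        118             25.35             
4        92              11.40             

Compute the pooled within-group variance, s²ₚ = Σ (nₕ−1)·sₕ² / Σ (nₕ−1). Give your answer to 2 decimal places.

616.35

1: (24−1)·21.04² = 23·442.6816 = 10181.6768
2: (120−1)·31.56² = 119·996.0336 = 118527.9984
3: (118−1)·25.35² = 117·642.6225 = 75186.8325
4: (92−1)·11.40² = 91·129.96 = 11826.36
Numerator = 215722.8677; denominator = Σ(nₕ−1) = 350.
s²ₚ = 215722.8677/350 = 616.3511... → 616.35.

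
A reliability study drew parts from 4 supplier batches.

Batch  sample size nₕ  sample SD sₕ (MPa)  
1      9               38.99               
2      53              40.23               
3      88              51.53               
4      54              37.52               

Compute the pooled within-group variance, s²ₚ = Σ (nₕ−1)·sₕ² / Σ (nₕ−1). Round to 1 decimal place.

2009.7

1: (9−1)·38.99² = 8·1520.2201 = 12161.7608
2: (53−1)·40.23² = 52·1618.4529 = 84159.5508
3: (88−1)·51.53² = 87·2655.3409 = 231014.6583
4: (54−1)·37.52² = 53·1407.7504 = 74610.7712
Numerator = 401946.7411; denominator = Σ(nₕ−1) = 200.
s²ₚ = 401946.7411/200 = 2009.734... → 2009.7.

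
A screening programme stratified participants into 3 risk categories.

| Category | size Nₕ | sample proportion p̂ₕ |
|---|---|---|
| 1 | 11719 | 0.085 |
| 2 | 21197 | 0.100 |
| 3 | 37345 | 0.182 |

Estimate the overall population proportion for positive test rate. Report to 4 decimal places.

Wₕ = Nₕ/N with N = 70261: 0.1668, 0.3017, 0.5315.
p̂_st = 0.1668·0.085 + 0.3017·0.100 + 0.5315·0.182 ≈ 0.141083... → 0.1411.

0.1411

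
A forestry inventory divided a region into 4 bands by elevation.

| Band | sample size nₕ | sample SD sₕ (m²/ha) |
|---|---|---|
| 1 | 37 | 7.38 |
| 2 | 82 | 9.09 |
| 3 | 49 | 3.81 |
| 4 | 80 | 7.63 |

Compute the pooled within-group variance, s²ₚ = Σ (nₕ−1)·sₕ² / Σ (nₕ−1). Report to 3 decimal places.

Degrees of freedom: 36 + 81 + 48 + 79 = 244.
Σ(nₕ−1)sₕ² = 36·54.4644 + 81·82.6281 + 48·14.5161 + 79·58.2169 = 13949.5024.
s²ₚ = 13949.5024 / 244 = 57.17009... → 57.170.

57.170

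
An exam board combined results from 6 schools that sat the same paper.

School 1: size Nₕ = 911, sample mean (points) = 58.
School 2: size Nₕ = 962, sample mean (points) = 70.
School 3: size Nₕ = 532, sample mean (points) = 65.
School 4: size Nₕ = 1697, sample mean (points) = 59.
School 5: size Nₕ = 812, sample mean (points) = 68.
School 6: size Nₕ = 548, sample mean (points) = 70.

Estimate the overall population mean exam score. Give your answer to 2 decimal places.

N = 911 + 962 + 532 + 1697 + 812 + 548 = 5462.
The stratified mean weights each stratum mean by its population share Nₕ/N.
Σ Nₕx̄ₕ = 911·58 + 962·70 + 532·65 + 1697·59 + 812·68 + 548·70 = 52838 + 67340 + 34580 + 100123 + 55216 + 38360 = 348457.
Divide by N: 348457 / 5462 = 63.7966... → 63.80.

63.80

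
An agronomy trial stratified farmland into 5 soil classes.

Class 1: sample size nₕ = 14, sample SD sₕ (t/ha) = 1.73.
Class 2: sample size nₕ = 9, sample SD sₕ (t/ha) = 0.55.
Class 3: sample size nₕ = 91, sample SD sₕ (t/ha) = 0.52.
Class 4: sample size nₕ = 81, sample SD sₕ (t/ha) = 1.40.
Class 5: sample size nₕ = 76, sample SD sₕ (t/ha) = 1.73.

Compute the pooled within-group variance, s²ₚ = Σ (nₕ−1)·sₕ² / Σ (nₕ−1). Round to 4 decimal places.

1.6802

1: (14−1)·1.73² = 13·2.9929 = 38.9077
2: (9−1)·0.55² = 8·0.3025 = 2.42
3: (91−1)·0.52² = 90·0.2704 = 24.336
4: (81−1)·1.40² = 80·1.96 = 156.8
5: (76−1)·1.73² = 75·2.9929 = 224.4675
Numerator = 446.9312; denominator = Σ(nₕ−1) = 266.
s²ₚ = 446.9312/266 = 1.680192... → 1.6802.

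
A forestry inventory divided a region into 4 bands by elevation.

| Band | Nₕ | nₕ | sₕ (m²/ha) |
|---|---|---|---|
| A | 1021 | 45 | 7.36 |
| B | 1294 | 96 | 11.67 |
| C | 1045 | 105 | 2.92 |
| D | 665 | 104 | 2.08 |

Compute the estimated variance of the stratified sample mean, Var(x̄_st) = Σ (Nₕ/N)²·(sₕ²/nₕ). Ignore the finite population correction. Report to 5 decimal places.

N = 4025; Wₕ = Nₕ/N.
band A: (1021/4025)²·7.36²/45 = 0.07745738
band B: (1294/4025)²·11.67²/96 = 0.14662474
band C: (1045/4025)²·2.92²/105 = 0.00547365
band D: (665/4025)²·2.08²/104 = 0.00113555
Sum = 0.23069133 → 0.23069.

0.23069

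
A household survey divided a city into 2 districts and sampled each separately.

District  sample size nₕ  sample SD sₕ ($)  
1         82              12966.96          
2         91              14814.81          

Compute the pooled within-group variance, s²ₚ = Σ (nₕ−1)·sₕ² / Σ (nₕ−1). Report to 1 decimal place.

Degrees of freedom: 81 + 90 = 171.
Σ(nₕ−1)sₕ² = 81·168142051.6416 + 90·219478595.3361 = 33372579763.2186.
s²ₚ = 33372579763.2186 / 171 = 195161285.165... → 195161285.2.

195161285.2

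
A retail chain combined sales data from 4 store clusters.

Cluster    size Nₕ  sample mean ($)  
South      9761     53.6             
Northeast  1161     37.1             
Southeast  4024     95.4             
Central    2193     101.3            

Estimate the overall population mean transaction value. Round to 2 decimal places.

N = 9761 + 1161 + 4024 + 2193 = 17139.
Weight each subgroup mean by Nₕ/N and sum.
Σ Nₕx̄ₕ = 9761·53.6 + 1161·37.1 + 4024·95.4 + 2193·101.3 = 523189.6 + 43073.1 + 383889.6 + 222150.9 = 1172303.2.
Divide by N: 1172303.2 / 17139 = 68.3997... → 68.40.

68.40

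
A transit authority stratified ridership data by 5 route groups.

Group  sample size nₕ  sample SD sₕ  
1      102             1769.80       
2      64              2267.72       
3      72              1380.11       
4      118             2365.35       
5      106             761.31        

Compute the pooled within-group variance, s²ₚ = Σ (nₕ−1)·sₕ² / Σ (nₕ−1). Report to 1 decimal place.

Degrees of freedom: 101 + 63 + 71 + 117 + 105 = 457.
Σ(nₕ−1)sₕ² = 101·3132192.04 + 63·5142553.9984 + 71·1904703.6121 + 117·5594880.6225 + 105·579592.9161 = 1491024543.4213.
s²ₚ = 1491024543.4213 / 457 = 3262635.762... → 3262635.8.

3262635.8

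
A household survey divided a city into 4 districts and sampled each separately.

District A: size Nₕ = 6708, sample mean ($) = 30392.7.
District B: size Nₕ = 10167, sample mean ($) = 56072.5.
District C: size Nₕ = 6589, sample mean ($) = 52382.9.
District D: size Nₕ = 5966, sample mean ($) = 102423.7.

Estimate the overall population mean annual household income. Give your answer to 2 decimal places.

N = 29430; weights Wₕ = Nₕ/N = (0.2279, 0.3455, 0.2239, 0.2027).
x̄_st = Σ Wₕ·x̄ₕ = 0.2279·30392.7 + 0.3455·56072.5 + 0.2239·52382.9 + 0.2027·102423.7 ≈ 58789.4686...
→ 58789.47.

58789.47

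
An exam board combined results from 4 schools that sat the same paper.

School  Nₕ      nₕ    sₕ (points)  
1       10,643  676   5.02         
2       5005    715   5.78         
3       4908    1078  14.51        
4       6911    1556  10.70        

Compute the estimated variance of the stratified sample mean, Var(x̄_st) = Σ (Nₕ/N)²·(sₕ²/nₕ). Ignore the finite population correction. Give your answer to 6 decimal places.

0.018043

N = 27467; Wₕ = Nₕ/N.
school 1: (10643/27467)²·5.02²/676 = 0.005597143
school 2: (5005/27467)²·5.78²/715 = 0.001551441
school 3: (4908/27467)²·14.51²/1078 = 0.006235951
school 4: (6911/27467)²·10.70²/1556 = 0.004658191
Sum = 0.018042727 → 0.018043.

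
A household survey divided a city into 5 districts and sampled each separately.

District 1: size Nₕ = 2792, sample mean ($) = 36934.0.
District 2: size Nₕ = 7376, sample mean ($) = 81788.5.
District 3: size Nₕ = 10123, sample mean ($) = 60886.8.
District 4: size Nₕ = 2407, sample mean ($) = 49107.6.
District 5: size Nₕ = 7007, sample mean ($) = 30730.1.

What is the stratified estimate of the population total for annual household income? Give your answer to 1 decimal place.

Estimate total by summing Nₕ·x̄ₕ over strata.
2792·36934.0 + 7376·81788.5 + 10123·60886.8 + 2407·49107.6 + 7007·30730.1 = 103119728 + 603271976 + 616357076.4 + 118201993.2 + 215325810.7 = 1656276584.3.

1656276584.3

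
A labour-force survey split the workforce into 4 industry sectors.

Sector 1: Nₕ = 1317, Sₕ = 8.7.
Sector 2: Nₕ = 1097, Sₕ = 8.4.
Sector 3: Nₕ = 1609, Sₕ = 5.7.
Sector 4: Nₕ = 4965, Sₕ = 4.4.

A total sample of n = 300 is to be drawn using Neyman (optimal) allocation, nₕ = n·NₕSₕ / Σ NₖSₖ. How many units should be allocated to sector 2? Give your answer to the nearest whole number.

53

1: NₕSₕ = 1317·8.7 = 11457.9
2: NₕSₕ = 1097·8.4 = 9214.8
3: NₕSₕ = 1609·5.7 = 9171.3
4: NₕSₕ = 4965·4.4 = 21846
Σ NₕSₕ = 51690.
n_2 = 300·9214.8/51690 = 53.481... → 53.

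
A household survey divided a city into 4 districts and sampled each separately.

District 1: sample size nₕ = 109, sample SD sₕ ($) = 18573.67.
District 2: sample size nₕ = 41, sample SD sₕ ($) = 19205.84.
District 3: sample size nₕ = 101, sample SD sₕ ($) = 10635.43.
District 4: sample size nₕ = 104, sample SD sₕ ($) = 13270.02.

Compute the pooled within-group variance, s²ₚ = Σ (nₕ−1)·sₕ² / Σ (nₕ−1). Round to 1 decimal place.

232083770.9

1: (109−1)·18573.67² = 108·344981217.2689 = 37257971465.0412
2: (41−1)·19205.84² = 40·368864290.1056 = 14754571604.224
3: (101−1)·10635.43² = 100·113112371.2849 = 11311237128.49
4: (104−1)·13270.02² = 103·176093430.8004 = 18137623372.4412
Numerator = 81461403570.1964; denominator = Σ(nₕ−1) = 351.
s²ₚ = 81461403570.1964/351 = 232083770.855... → 232083770.9.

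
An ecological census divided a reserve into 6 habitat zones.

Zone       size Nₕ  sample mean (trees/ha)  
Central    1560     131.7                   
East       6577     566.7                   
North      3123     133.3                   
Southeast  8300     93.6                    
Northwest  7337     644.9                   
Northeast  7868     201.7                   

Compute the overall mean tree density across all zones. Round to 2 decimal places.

x̄_st = (Σ Nₕx̄ₕ) / (Σ Nₕ) = (1560·131.7 + 6577·566.7 + 3123·133.3 + 8300·93.6 + 7337·644.9 + 7868·201.7) / 34765
= 11444420.7 / 34765 = 329.1937... → 329.19.

329.19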